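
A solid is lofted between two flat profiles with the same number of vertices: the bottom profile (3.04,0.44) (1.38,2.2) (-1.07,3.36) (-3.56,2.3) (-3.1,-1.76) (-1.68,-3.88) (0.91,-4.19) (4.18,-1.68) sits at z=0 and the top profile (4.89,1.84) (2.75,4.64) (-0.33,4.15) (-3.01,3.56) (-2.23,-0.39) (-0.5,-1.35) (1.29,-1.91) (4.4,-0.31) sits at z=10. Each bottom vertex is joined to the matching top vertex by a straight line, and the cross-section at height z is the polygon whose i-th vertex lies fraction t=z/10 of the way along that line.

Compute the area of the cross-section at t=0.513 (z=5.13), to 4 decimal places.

Cross-section at t=0.513: each vertex is (1-t)·p0[i] + t·p1[i].
  v1: (1-0.513)·(3.04,0.44) + 0.513·(4.89,1.84) = (3.9890,1.1582)
  v2: (1-0.513)·(1.38,2.2) + 0.513·(2.75,4.64) = (2.0828,3.4517)
  v3: (1-0.513)·(-1.07,3.36) + 0.513·(-0.33,4.15) = (-0.6904,3.7653)
  v4: (1-0.513)·(-3.56,2.3) + 0.513·(-3.01,3.56) = (-3.2778,2.9464)
  v5: (1-0.513)·(-3.1,-1.76) + 0.513·(-2.23,-0.39) = (-2.6537,-1.0572)
  v6: (1-0.513)·(-1.68,-3.88) + 0.513·(-0.5,-1.35) = (-1.0747,-2.5821)
  v7: (1-0.513)·(0.91,-4.19) + 0.513·(1.29,-1.91) = (1.1049,-3.0204)
  v8: (1-0.513)·(4.18,-1.68) + 0.513·(4.4,-0.31) = (4.2929,-0.9772)
Shoelace sum Σ(x_i·y_{i+1} − x_{i+1}·y_i):
  i=1: 3.9890·3.4517 − 2.0828·1.1582 = +11.3568 (running +11.3568)
  i=2: 2.0828·3.7653 − -0.6904·3.4517 = +10.2253 (running +21.5821)
  i=3: -0.6904·2.9464 − -3.2778·3.7653 = +10.3079 (running +31.8900)
  i=4: -3.2778·-1.0572 − -2.6537·2.9464 = +11.2841 (running +43.1741)
  i=5: -2.6537·-2.5821 − -1.0747·-1.0572 = +5.7160 (running +48.8901)
  i=6: -1.0747·-3.0204 − 1.1049·-2.5821 = +6.0989 (running +54.9890)
  i=7: 1.1049·-0.9772 − 4.2929·-3.0204 = +11.8862 (running +66.8753)
  i=8: 4.2929·1.1582 − 3.9890·-0.9772 = +8.8701 (running +75.7453)
Area = |Σ|/2 = |75.7453|/2 = 37.8727

Area at t=0.513: 37.8727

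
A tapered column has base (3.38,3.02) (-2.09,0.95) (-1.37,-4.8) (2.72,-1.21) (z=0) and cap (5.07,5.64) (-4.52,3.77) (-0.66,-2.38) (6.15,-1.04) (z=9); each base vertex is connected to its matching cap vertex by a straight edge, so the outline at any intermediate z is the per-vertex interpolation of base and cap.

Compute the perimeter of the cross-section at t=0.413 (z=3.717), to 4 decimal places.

Perimeter at t=0.413: 24.7867

Cross-section at t=0.413: each vertex is (1-t)·p0[i] + t·p1[i].
  v1: (1-0.413)·(3.38,3.02) + 0.413·(5.07,5.64) = (4.0780,4.1021)
  v2: (1-0.413)·(-2.09,0.95) + 0.413·(-4.52,3.77) = (-3.0936,2.1147)
  v3: (1-0.413)·(-1.37,-4.8) + 0.413·(-0.66,-2.38) = (-1.0768,-3.8005)
  v4: (1-0.413)·(2.72,-1.21) + 0.413·(6.15,-1.04) = (4.1366,-1.1398)
Perimeter = Σ |v_{i+1} − v_i|:
  edge 1→2: √(-7.1716² + -1.9874²) = 7.4418 (running 7.4418)
  edge 2→3: √(2.0168² + -5.9152²) = 6.2496 (running 13.6914)
  edge 3→4: √(5.2134² + 2.6607²) = 5.8531 (running 19.5445)
  edge 4→1: √(-0.0586² + 5.2418²) = 5.2422 (running 24.7867)
Perimeter = 24.7867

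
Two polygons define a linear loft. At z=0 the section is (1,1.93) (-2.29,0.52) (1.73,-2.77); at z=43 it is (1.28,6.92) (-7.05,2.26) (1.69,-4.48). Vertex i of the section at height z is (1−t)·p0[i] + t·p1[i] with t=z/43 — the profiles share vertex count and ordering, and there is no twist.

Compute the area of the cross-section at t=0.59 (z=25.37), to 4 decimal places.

Area at t=0.59: 27.9999

Cross-section at t=0.59: each vertex is (1-t)·p0[i] + t·p1[i].
  v1: (1-0.59)·(1,1.93) + 0.59·(1.28,6.92) = (1.1652,4.8741)
  v2: (1-0.59)·(-2.29,0.52) + 0.59·(-7.05,2.26) = (-5.0984,1.5466)
  v3: (1-0.59)·(1.73,-2.77) + 0.59·(1.69,-4.48) = (1.7064,-3.7789)
Shoelace sum Σ(x_i·y_{i+1} − x_{i+1}·y_i):
  i=1: 1.1652·1.5466 − -5.0984·4.8741 = +26.6522 (running +26.6522)
  i=2: -5.0984·-3.7789 − 1.7064·1.5466 = +16.6272 (running +43.2794)
  i=3: 1.7064·4.8741 − 1.1652·-3.7789 = +12.7203 (running +55.9998)
Area = |Σ|/2 = |55.9998|/2 = 27.9999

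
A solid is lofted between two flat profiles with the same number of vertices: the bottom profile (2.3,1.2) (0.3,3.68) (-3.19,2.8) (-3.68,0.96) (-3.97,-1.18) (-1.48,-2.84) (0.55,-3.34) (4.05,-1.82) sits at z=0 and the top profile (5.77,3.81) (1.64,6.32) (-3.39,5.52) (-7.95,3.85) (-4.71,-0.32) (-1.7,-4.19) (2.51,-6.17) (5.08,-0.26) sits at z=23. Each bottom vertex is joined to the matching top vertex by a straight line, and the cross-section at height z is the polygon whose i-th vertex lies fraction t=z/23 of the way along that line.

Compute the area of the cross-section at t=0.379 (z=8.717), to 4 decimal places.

Area at t=0.379: 58.3447

Cross-section at t=0.379: each vertex is (1-t)·p0[i] + t·p1[i].
  v1: (1-0.379)·(2.3,1.2) + 0.379·(5.77,3.81) = (3.6151,2.1892)
  v2: (1-0.379)·(0.3,3.68) + 0.379·(1.64,6.32) = (0.8079,4.6806)
  v3: (1-0.379)·(-3.19,2.8) + 0.379·(-3.39,5.52) = (-3.2658,3.8309)
  v4: (1-0.379)·(-3.68,0.96) + 0.379·(-7.95,3.85) = (-5.2983,2.0553)
  v5: (1-0.379)·(-3.97,-1.18) + 0.379·(-4.71,-0.32) = (-4.2505,-0.8541)
  v6: (1-0.379)·(-1.48,-2.84) + 0.379·(-1.7,-4.19) = (-1.5634,-3.3517)
  v7: (1-0.379)·(0.55,-3.34) + 0.379·(2.51,-6.17) = (1.2928,-4.4126)
  v8: (1-0.379)·(4.05,-1.82) + 0.379·(5.08,-0.26) = (4.4404,-1.2288)
Shoelace sum Σ(x_i·y_{i+1} − x_{i+1}·y_i):
  i=1: 3.6151·4.6806 − 0.8079·2.1892 = +15.1523 (running +15.1523)
  i=2: 0.8079·3.8309 − -3.2658·4.6806 = +18.3806 (running +33.5329)
  i=3: -3.2658·2.0553 − -5.2983·3.8309 = +13.5850 (running +47.1179)
  i=4: -5.2983·-0.8541 − -4.2505·2.0553 = +13.2611 (running +60.3790)
  i=5: -4.2505·-3.3517 − -1.5634·-0.8541 = +12.9108 (running +73.2898)
  i=6: -1.5634·-4.4126 − 1.2928·-3.3517 = +11.2317 (running +84.5215)
  i=7: 1.2928·-1.2288 − 4.4404·-4.4126 = +18.0049 (running +102.5264)
  i=8: 4.4404·2.1892 − 3.6151·-1.2288 = +14.1629 (running +116.6893)
Area = |Σ|/2 = |116.6893|/2 = 58.3447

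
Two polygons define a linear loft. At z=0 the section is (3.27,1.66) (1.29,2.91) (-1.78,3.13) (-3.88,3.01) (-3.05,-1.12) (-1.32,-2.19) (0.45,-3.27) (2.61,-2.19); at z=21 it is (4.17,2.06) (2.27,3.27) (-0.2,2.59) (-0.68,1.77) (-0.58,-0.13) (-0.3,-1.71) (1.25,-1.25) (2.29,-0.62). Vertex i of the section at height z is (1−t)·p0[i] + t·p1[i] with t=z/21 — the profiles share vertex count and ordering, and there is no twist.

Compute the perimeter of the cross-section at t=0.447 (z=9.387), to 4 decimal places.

Cross-section at t=0.447: each vertex is (1-t)·p0[i] + t·p1[i].
  v1: (1-0.447)·(3.27,1.66) + 0.447·(4.17,2.06) = (3.6723,1.8388)
  v2: (1-0.447)·(1.29,2.91) + 0.447·(2.27,3.27) = (1.7281,3.0709)
  v3: (1-0.447)·(-1.78,3.13) + 0.447·(-0.2,2.59) = (-1.0737,2.8886)
  v4: (1-0.447)·(-3.88,3.01) + 0.447·(-0.68,1.77) = (-2.4496,2.4557)
  v5: (1-0.447)·(-3.05,-1.12) + 0.447·(-0.58,-0.13) = (-1.9459,-0.6775)
  v6: (1-0.447)·(-1.32,-2.19) + 0.447·(-0.3,-1.71) = (-0.8641,-1.9754)
  v7: (1-0.447)·(0.45,-3.27) + 0.447·(1.25,-1.25) = (0.8076,-2.3671)
  v8: (1-0.447)·(2.61,-2.19) + 0.447·(2.29,-0.62) = (2.4670,-1.4882)
Perimeter = Σ |v_{i+1} − v_i|:
  edge 1→2: √(-1.9442² + 1.2321²) = 2.3018 (running 2.3018)
  edge 2→3: √(-2.8018² + -0.1823²) = 2.8077 (running 5.1095)
  edge 3→4: √(-1.3759² + -0.4329²) = 1.4424 (running 6.5519)
  edge 4→5: √(0.5037² + -3.1332²) = 3.1734 (running 9.7253)
  edge 5→6: √(1.0818² + -1.2980²) = 1.6897 (running 11.4150)
  edge 6→7: √(1.6717² + -0.3916²) = 1.7169 (running 13.1319)
  edge 7→8: √(1.6594² + 0.8789²) = 1.8777 (running 15.0096)
  edge 8→1: √(1.2053² + 3.3270²) = 3.5386 (running 18.5483)
Perimeter = 18.5483

Perimeter at t=0.447: 18.5483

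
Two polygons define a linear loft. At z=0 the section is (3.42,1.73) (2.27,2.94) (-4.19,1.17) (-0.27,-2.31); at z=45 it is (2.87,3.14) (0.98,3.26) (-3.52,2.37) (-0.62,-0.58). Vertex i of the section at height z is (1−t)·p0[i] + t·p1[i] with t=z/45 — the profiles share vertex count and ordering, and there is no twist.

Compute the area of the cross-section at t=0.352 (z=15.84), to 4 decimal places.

Cross-section at t=0.352: each vertex is (1-t)·p0[i] + t·p1[i].
  v1: (1-0.352)·(3.42,1.73) + 0.352·(2.87,3.14) = (3.2264,2.2263)
  v2: (1-0.352)·(2.27,2.94) + 0.352·(0.98,3.26) = (1.8159,3.0526)
  v3: (1-0.352)·(-4.19,1.17) + 0.352·(-3.52,2.37) = (-3.9542,1.5924)
  v4: (1-0.352)·(-0.27,-2.31) + 0.352·(-0.62,-0.58) = (-0.3932,-1.7010)
Shoelace sum Σ(x_i·y_{i+1} − x_{i+1}·y_i):
  i=1: 3.2264·3.0526 − 1.8159·2.2263 = +5.8062 (running +5.8062)
  i=2: 1.8159·1.5924 − -3.9542·3.0526 = +14.9623 (running +20.7685)
  i=3: -3.9542·-1.7010 − -0.3932·1.5924 = +7.3523 (running +28.1208)
  i=4: -0.3932·2.2263 − 3.2264·-1.7010 = +4.6128 (running +32.7337)
Area = |Σ|/2 = |32.7337|/2 = 16.3668

Area at t=0.352: 16.3668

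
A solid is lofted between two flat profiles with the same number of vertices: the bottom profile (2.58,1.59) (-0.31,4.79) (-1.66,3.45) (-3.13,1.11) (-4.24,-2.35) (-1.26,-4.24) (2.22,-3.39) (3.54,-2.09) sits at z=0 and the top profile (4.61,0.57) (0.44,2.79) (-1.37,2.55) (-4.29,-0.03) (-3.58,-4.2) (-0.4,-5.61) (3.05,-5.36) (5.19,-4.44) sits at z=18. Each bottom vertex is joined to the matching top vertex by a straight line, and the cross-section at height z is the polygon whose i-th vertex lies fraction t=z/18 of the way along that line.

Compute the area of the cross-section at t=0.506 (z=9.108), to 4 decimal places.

Cross-section at t=0.506: each vertex is (1-t)·p0[i] + t·p1[i].
  v1: (1-0.506)·(2.58,1.59) + 0.506·(4.61,0.57) = (3.6072,1.0739)
  v2: (1-0.506)·(-0.31,4.79) + 0.506·(0.44,2.79) = (0.0695,3.7780)
  v3: (1-0.506)·(-1.66,3.45) + 0.506·(-1.37,2.55) = (-1.5133,2.9946)
  v4: (1-0.506)·(-3.13,1.11) + 0.506·(-4.29,-0.03) = (-3.7170,0.5332)
  v5: (1-0.506)·(-4.24,-2.35) + 0.506·(-3.58,-4.2) = (-3.9060,-3.2861)
  v6: (1-0.506)·(-1.26,-4.24) + 0.506·(-0.4,-5.61) = (-0.8248,-4.9332)
  v7: (1-0.506)·(2.22,-3.39) + 0.506·(3.05,-5.36) = (2.6400,-4.3868)
  v8: (1-0.506)·(3.54,-2.09) + 0.506·(5.19,-4.44) = (4.3749,-3.2791)
Shoelace sum Σ(x_i·y_{i+1} − x_{i+1}·y_i):
  i=1: 3.6072·3.7780 − 0.0695·1.0739 = +13.5533 (running +13.5533)
  i=2: 0.0695·2.9946 − -1.5133·3.7780 = +5.9252 (running +19.4785)
  i=3: -1.5133·0.5332 − -3.7170·2.9946 = +10.3240 (running +29.8025)
  i=4: -3.7170·-3.2861 − -3.9060·0.5332 = +14.2968 (running +44.0994)
  i=5: -3.9060·-4.9332 − -0.8248·-3.2861 = +16.5588 (running +60.6582)
  i=6: -0.8248·-4.3868 − 2.6400·-4.9332 = +16.6420 (running +77.3002)
  i=7: 2.6400·-3.2791 − 4.3749·-4.3868 = +10.5351 (running +87.8354)
  i=8: 4.3749·1.0739 − 3.6072·-3.2791 = +16.5264 (running +104.3618)
Area = |Σ|/2 = |104.3618|/2 = 52.1809

Area at t=0.506: 52.1809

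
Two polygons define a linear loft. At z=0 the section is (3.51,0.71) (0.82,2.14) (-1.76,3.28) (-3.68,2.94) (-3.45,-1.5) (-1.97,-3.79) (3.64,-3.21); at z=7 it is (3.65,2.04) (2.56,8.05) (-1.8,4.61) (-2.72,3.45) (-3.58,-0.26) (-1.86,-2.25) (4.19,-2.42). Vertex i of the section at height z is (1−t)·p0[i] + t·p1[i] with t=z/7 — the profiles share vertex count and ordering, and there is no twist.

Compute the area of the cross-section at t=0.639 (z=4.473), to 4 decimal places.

Cross-section at t=0.639: each vertex is (1-t)·p0[i] + t·p1[i].
  v1: (1-0.639)·(3.51,0.71) + 0.639·(3.65,2.04) = (3.5995,1.5599)
  v2: (1-0.639)·(0.82,2.14) + 0.639·(2.56,8.05) = (1.9319,5.9165)
  v3: (1-0.639)·(-1.76,3.28) + 0.639·(-1.8,4.61) = (-1.7856,4.1299)
  v4: (1-0.639)·(-3.68,2.94) + 0.639·(-2.72,3.45) = (-3.0666,3.2659)
  v5: (1-0.639)·(-3.45,-1.5) + 0.639·(-3.58,-0.26) = (-3.5331,-0.7076)
  v6: (1-0.639)·(-1.97,-3.79) + 0.639·(-1.86,-2.25) = (-1.8997,-2.8059)
  v7: (1-0.639)·(3.64,-3.21) + 0.639·(4.19,-2.42) = (3.9915,-2.7052)
Shoelace sum Σ(x_i·y_{i+1} − x_{i+1}·y_i):
  i=1: 3.5995·5.9165 − 1.9319·1.5599 = +18.2827 (running +18.2827)
  i=2: 1.9319·4.1299 − -1.7856·5.9165 = +18.5426 (running +36.8253)
  i=3: -1.7856·3.2659 − -3.0666·4.1299 = +6.8331 (running +43.6583)
  i=4: -3.0666·-0.7076 − -3.5331·3.2659 = +13.7086 (running +57.3670)
  i=5: -3.5331·-2.8059 − -1.8997·-0.7076 = +8.5693 (running +65.9363)
  i=6: -1.8997·-2.7052 − 3.9915·-2.8059 = +16.3388 (running +82.2751)
  i=7: 3.9915·1.5599 − 3.5995·-2.7052 = +15.9634 (running +98.2385)
Area = |Σ|/2 = |98.2385|/2 = 49.1192

Area at t=0.639: 49.1192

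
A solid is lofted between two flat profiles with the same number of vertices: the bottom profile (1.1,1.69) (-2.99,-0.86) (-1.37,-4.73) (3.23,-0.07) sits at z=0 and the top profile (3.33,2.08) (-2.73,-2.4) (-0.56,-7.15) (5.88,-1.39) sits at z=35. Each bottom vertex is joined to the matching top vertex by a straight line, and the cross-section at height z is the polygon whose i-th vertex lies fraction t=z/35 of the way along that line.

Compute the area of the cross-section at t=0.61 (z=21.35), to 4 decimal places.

Area at t=0.61: 29.6847

Cross-section at t=0.61: each vertex is (1-t)·p0[i] + t·p1[i].
  v1: (1-0.61)·(1.1,1.69) + 0.61·(3.33,2.08) = (2.4603,1.9279)
  v2: (1-0.61)·(-2.99,-0.86) + 0.61·(-2.73,-2.4) = (-2.8314,-1.7994)
  v3: (1-0.61)·(-1.37,-4.73) + 0.61·(-0.56,-7.15) = (-0.8759,-6.2062)
  v4: (1-0.61)·(3.23,-0.07) + 0.61·(5.88,-1.39) = (4.8465,-0.8752)
Shoelace sum Σ(x_i·y_{i+1} − x_{i+1}·y_i):
  i=1: 2.4603·-1.7994 − -2.8314·1.9279 = +1.0316 (running +1.0316)
  i=2: -2.8314·-6.2062 − -0.8759·-1.7994 = +15.9961 (running +17.0277)
  i=3: -0.8759·-0.8752 − 4.8465·-6.2062 = +30.8449 (running +47.8727)
  i=4: 4.8465·1.9279 − 2.4603·-0.8752 = +11.4968 (running +59.3695)
Area = |Σ|/2 = |59.3695|/2 = 29.6847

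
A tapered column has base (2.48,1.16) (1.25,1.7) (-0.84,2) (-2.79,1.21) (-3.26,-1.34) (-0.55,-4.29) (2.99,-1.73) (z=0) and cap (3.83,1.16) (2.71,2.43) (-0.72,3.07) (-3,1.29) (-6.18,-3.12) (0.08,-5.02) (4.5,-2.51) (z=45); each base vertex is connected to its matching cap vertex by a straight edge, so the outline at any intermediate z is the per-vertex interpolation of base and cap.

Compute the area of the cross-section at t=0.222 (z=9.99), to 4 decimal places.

Area at t=0.222: 32.4378

Cross-section at t=0.222: each vertex is (1-t)·p0[i] + t·p1[i].
  v1: (1-0.222)·(2.48,1.16) + 0.222·(3.83,1.16) = (2.7797,1.1600)
  v2: (1-0.222)·(1.25,1.7) + 0.222·(2.71,2.43) = (1.5741,1.8621)
  v3: (1-0.222)·(-0.84,2) + 0.222·(-0.72,3.07) = (-0.8134,2.2375)
  v4: (1-0.222)·(-2.79,1.21) + 0.222·(-3,1.29) = (-2.8366,1.2278)
  v5: (1-0.222)·(-3.26,-1.34) + 0.222·(-6.18,-3.12) = (-3.9082,-1.7352)
  v6: (1-0.222)·(-0.55,-4.29) + 0.222·(0.08,-5.02) = (-0.4101,-4.4521)
  v7: (1-0.222)·(2.99,-1.73) + 0.222·(4.5,-2.51) = (3.3252,-1.9032)
Shoelace sum Σ(x_i·y_{i+1} − x_{i+1}·y_i):
  i=1: 2.7797·1.8621 − 1.5741·1.1600 = +3.3500 (running +3.3500)
  i=2: 1.5741·2.2375 − -0.8134·1.8621 = +5.0367 (running +8.3867)
  i=3: -0.8134·1.2278 − -2.8366·2.2375 = +5.3484 (running +13.7351)
  i=4: -2.8366·-1.7352 − -3.9082·1.2278 = +9.7204 (running +23.4555)
  i=5: -3.9082·-4.4521 − -0.4101·-1.7352 = +16.6881 (running +40.1435)
  i=6: -0.4101·-1.9032 − 3.3252·-4.4521 = +15.5846 (running +55.7282)
  i=7: 3.3252·1.1600 − 2.7797·-1.9032 = +9.1475 (running +64.8757)
Area = |Σ|/2 = |64.8757|/2 = 32.4378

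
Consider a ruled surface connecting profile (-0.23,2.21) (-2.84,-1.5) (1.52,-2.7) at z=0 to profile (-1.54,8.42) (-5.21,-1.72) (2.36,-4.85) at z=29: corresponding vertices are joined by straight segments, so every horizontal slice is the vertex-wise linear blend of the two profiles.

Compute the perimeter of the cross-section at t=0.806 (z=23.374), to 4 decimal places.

Perimeter at t=0.806: 29.1751

Cross-section at t=0.806: each vertex is (1-t)·p0[i] + t·p1[i].
  v1: (1-0.806)·(-0.23,2.21) + 0.806·(-1.54,8.42) = (-1.2859,7.2153)
  v2: (1-0.806)·(-2.84,-1.5) + 0.806·(-5.21,-1.72) = (-4.7502,-1.6773)
  v3: (1-0.806)·(1.52,-2.7) + 0.806·(2.36,-4.85) = (2.1970,-4.4329)
Perimeter = Σ |v_{i+1} − v_i|:
  edge 1→2: √(-3.4644² + -8.8926²) = 9.5436 (running 9.5436)
  edge 2→3: √(6.9473² + -2.7556²) = 7.4738 (running 17.0174)
  edge 3→1: √(-3.4829² + 11.6482²) = 12.1577 (running 29.1751)
Perimeter = 29.1751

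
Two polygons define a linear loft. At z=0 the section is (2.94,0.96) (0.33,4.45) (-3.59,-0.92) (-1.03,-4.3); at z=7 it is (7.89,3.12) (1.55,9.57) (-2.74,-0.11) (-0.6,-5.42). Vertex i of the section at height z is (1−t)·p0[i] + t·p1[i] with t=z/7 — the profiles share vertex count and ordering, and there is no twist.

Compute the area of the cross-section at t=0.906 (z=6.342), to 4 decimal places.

Cross-section at t=0.906: each vertex is (1-t)·p0[i] + t·p1[i].
  v1: (1-0.906)·(2.94,0.96) + 0.906·(7.89,3.12) = (7.4247,2.9170)
  v2: (1-0.906)·(0.33,4.45) + 0.906·(1.55,9.57) = (1.4353,9.0887)
  v3: (1-0.906)·(-3.59,-0.92) + 0.906·(-2.74,-0.11) = (-2.8199,-0.1861)
  v4: (1-0.906)·(-1.03,-4.3) + 0.906·(-0.6,-5.42) = (-0.6404,-5.3147)
Shoelace sum Σ(x_i·y_{i+1} − x_{i+1}·y_i):
  i=1: 7.4247·9.0887 − 1.4353·2.9170 = +63.2942 (running +63.2942)
  i=2: 1.4353·-0.1861 − -2.8199·9.0887 = +25.3621 (running +88.6564)
  i=3: -2.8199·-5.3147 − -0.6404·-0.1861 = +14.8678 (running +103.5241)
  i=4: -0.6404·2.9170 − 7.4247·-5.3147 = +37.5921 (running +141.1163)
Area = |Σ|/2 = |141.1163|/2 = 70.5581

Area at t=0.906: 70.5581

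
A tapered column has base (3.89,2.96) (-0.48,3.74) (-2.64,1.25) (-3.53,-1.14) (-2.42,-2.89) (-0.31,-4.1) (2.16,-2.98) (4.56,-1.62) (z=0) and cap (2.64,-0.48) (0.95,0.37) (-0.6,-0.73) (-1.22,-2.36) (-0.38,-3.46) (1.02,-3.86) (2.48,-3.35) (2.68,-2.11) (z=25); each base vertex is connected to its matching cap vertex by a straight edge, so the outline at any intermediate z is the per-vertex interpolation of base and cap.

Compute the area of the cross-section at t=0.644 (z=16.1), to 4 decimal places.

Cross-section at t=0.644: each vertex is (1-t)·p0[i] + t·p1[i].
  v1: (1-0.644)·(3.89,2.96) + 0.644·(2.64,-0.48) = (3.0850,0.7446)
  v2: (1-0.644)·(-0.48,3.74) + 0.644·(0.95,0.37) = (0.4409,1.5697)
  v3: (1-0.644)·(-2.64,1.25) + 0.644·(-0.6,-0.73) = (-1.3262,-0.0251)
  v4: (1-0.644)·(-3.53,-1.14) + 0.644·(-1.22,-2.36) = (-2.0424,-1.9257)
  v5: (1-0.644)·(-2.42,-2.89) + 0.644·(-0.38,-3.46) = (-1.1062,-3.2571)
  v6: (1-0.644)·(-0.31,-4.1) + 0.644·(1.02,-3.86) = (0.5465,-3.9454)
  v7: (1-0.644)·(2.16,-2.98) + 0.644·(2.48,-3.35) = (2.3661,-3.2183)
  v8: (1-0.644)·(4.56,-1.62) + 0.644·(2.68,-2.11) = (3.3493,-1.9356)
Shoelace sum Σ(x_i·y_{i+1} − x_{i+1}·y_i):
  i=1: 3.0850·1.5697 − 0.4409·0.7446 = +4.5143 (running +4.5143)
  i=2: 0.4409·-0.0251 − -1.3262·1.5697 = +2.0707 (running +6.5850)
  i=3: -1.3262·-1.9257 − -2.0424·-0.0251 = +2.5026 (running +9.0876)
  i=4: -2.0424·-3.2571 − -1.1062·-1.9257 = +4.5219 (running +13.6095)
  i=5: -1.1062·-3.9454 − 0.5465·-3.2571 = +6.1447 (running +19.7541)
  i=6: 0.5465·-3.2183 − 2.3661·-3.9454 = +7.5764 (running +27.3305)
  i=7: 2.3661·-1.9356 − 3.3493·-3.2183 = +6.1992 (running +33.5298)
  i=8: 3.3493·0.7446 − 3.0850·-1.9356 = +8.4652 (running +41.9950)
Area = |Σ|/2 = |41.9950|/2 = 20.9975

Area at t=0.644: 20.9975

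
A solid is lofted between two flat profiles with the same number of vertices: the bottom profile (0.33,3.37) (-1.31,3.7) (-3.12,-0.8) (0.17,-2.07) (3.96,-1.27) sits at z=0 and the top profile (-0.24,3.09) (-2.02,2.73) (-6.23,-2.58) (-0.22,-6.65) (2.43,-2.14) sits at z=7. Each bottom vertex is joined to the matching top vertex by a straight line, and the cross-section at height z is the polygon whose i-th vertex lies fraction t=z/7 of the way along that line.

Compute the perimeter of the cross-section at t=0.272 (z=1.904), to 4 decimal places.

Cross-section at t=0.272: each vertex is (1-t)·p0[i] + t·p1[i].
  v1: (1-0.272)·(0.33,3.37) + 0.272·(-0.24,3.09) = (0.1750,3.2938)
  v2: (1-0.272)·(-1.31,3.7) + 0.272·(-2.02,2.73) = (-1.5031,3.4362)
  v3: (1-0.272)·(-3.12,-0.8) + 0.272·(-6.23,-2.58) = (-3.9659,-1.2842)
  v4: (1-0.272)·(0.17,-2.07) + 0.272·(-0.22,-6.65) = (0.0639,-3.3158)
  v5: (1-0.272)·(3.96,-1.27) + 0.272·(2.43,-2.14) = (3.5438,-1.5066)
Perimeter = Σ |v_{i+1} − v_i|:
  edge 1→2: √(-1.6781² + 0.1423²) = 1.6841 (running 1.6841)
  edge 2→3: √(-2.4628² + -4.7203²) = 5.3242 (running 7.0083)
  edge 3→4: √(4.0298² + -2.0316²) = 4.5130 (running 11.5213)
  edge 4→5: √(3.4799² + 1.8091²) = 3.9221 (running 15.4433)
  edge 5→1: √(-3.3689² + 4.8005²) = 5.8646 (running 21.3080)
Perimeter = 21.3080

Perimeter at t=0.272: 21.3080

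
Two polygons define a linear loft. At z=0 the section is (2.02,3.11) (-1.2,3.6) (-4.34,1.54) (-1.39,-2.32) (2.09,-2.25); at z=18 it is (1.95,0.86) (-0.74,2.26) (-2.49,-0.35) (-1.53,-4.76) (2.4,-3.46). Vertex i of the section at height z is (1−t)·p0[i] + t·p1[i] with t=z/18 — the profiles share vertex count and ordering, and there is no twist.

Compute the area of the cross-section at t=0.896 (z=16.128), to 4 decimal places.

Area at t=0.896: 24.4043

Cross-section at t=0.896: each vertex is (1-t)·p0[i] + t·p1[i].
  v1: (1-0.896)·(2.02,3.11) + 0.896·(1.95,0.86) = (1.9573,1.0940)
  v2: (1-0.896)·(-1.2,3.6) + 0.896·(-0.74,2.26) = (-0.7878,2.3994)
  v3: (1-0.896)·(-4.34,1.54) + 0.896·(-2.49,-0.35) = (-2.6824,-0.1534)
  v4: (1-0.896)·(-1.39,-2.32) + 0.896·(-1.53,-4.76) = (-1.5154,-4.5062)
  v5: (1-0.896)·(2.09,-2.25) + 0.896·(2.4,-3.46) = (2.3678,-3.3342)
Shoelace sum Σ(x_i·y_{i+1} − x_{i+1}·y_i):
  i=1: 1.9573·2.3994 − -0.7878·1.0940 = +5.5581 (running +5.5581)
  i=2: -0.7878·-0.1534 − -2.6824·2.3994 = +6.5569 (running +12.1150)
  i=3: -2.6824·-4.5062 − -1.5154·-0.1534 = +11.8550 (running +23.9701)
  i=4: -1.5154·-3.3342 − 2.3678·-4.5062 = +15.7224 (running +39.6925)
  i=5: 2.3678·1.0940 − 1.9573·-3.3342 = +9.1162 (running +48.8087)
Area = |Σ|/2 = |48.8087|/2 = 24.4043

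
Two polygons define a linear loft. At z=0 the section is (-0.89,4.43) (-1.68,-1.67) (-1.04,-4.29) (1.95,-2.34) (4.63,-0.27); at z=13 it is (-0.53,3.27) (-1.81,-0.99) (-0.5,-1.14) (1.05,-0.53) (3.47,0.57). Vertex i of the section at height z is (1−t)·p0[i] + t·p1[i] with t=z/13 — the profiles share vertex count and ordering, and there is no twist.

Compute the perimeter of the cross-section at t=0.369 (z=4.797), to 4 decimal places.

Perimeter at t=0.369: 19.7369

Cross-section at t=0.369: each vertex is (1-t)·p0[i] + t·p1[i].
  v1: (1-0.369)·(-0.89,4.43) + 0.369·(-0.53,3.27) = (-0.7572,4.0020)
  v2: (1-0.369)·(-1.68,-1.67) + 0.369·(-1.81,-0.99) = (-1.7280,-1.4191)
  v3: (1-0.369)·(-1.04,-4.29) + 0.369·(-0.5,-1.14) = (-0.8407,-3.1277)
  v4: (1-0.369)·(1.95,-2.34) + 0.369·(1.05,-0.53) = (1.6179,-1.6721)
  v5: (1-0.369)·(4.63,-0.27) + 0.369·(3.47,0.57) = (4.2020,0.0400)
Perimeter = Σ |v_{i+1} − v_i|:
  edge 1→2: √(-0.9708² + -5.4210²) = 5.5073 (running 5.5073)
  edge 2→3: √(0.8872² + -1.7086²) = 1.9252 (running 7.4325)
  edge 3→4: √(2.4586² + 1.4555²) = 2.8572 (running 10.2897)
  edge 4→5: √(2.5841² + 1.7121²) = 3.0998 (running 13.3894)
  edge 5→1: √(-4.9591² + 3.9620²) = 6.3475 (running 19.7369)
Perimeter = 19.7369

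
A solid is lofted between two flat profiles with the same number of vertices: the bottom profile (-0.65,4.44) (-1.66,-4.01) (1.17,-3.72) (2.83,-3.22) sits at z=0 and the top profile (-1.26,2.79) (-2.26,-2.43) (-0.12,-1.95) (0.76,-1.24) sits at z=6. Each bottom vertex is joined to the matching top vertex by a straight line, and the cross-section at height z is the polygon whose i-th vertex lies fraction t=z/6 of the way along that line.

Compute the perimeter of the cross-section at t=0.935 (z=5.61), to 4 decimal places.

Perimeter at t=0.935: 13.6795

Cross-section at t=0.935: each vertex is (1-t)·p0[i] + t·p1[i].
  v1: (1-0.935)·(-0.65,4.44) + 0.935·(-1.26,2.79) = (-1.2204,2.8973)
  v2: (1-0.935)·(-1.66,-4.01) + 0.935·(-2.26,-2.43) = (-2.2210,-2.5327)
  v3: (1-0.935)·(1.17,-3.72) + 0.935·(-0.12,-1.95) = (-0.0362,-2.0650)
  v4: (1-0.935)·(2.83,-3.22) + 0.935·(0.76,-1.24) = (0.8945,-1.3687)
Perimeter = Σ |v_{i+1} − v_i|:
  edge 1→2: √(-1.0006² + -5.4299²) = 5.5214 (running 5.5214)
  edge 2→3: √(2.1848² + 0.4676²) = 2.2343 (running 7.7557)
  edge 3→4: √(0.9307² + 0.6964²) = 1.1624 (running 8.9181)
  edge 4→1: √(-2.1149² + 4.2660²) = 4.7614 (running 13.6795)
Perimeter = 13.6795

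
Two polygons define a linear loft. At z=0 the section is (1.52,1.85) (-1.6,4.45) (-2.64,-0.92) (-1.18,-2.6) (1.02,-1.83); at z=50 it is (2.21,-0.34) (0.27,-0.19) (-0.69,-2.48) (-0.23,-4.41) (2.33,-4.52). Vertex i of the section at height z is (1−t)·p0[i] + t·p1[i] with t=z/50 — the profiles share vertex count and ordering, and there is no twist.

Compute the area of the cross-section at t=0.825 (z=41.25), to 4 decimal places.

Area at t=0.825: 12.0853

Cross-section at t=0.825: each vertex is (1-t)·p0[i] + t·p1[i].
  v1: (1-0.825)·(1.52,1.85) + 0.825·(2.21,-0.34) = (2.0892,0.0433)
  v2: (1-0.825)·(-1.6,4.45) + 0.825·(0.27,-0.19) = (-0.0573,0.6220)
  v3: (1-0.825)·(-2.64,-0.92) + 0.825·(-0.69,-2.48) = (-1.0312,-2.2070)
  v4: (1-0.825)·(-1.18,-2.6) + 0.825·(-0.23,-4.41) = (-0.3963,-4.0933)
  v5: (1-0.825)·(1.02,-1.83) + 0.825·(2.33,-4.52) = (2.1008,-4.0492)
Shoelace sum Σ(x_i·y_{i+1} − x_{i+1}·y_i):
  i=1: 2.0892·0.6220 − -0.0573·0.0433 = +1.3020 (running +1.3020)
  i=2: -0.0573·-2.2070 − -1.0312·0.6220 = +0.7678 (running +2.0698)
  i=3: -1.0312·-4.0933 − -0.3963·-2.2070 = +3.3466 (running +5.4164)
  i=4: -0.3963·-4.0492 − 2.1008·-4.0933 = +10.2034 (running +15.6198)
  i=5: 2.1008·0.0433 − 2.0892·-4.0492 = +8.5508 (running +24.1706)
Area = |Σ|/2 = |24.1706|/2 = 12.0853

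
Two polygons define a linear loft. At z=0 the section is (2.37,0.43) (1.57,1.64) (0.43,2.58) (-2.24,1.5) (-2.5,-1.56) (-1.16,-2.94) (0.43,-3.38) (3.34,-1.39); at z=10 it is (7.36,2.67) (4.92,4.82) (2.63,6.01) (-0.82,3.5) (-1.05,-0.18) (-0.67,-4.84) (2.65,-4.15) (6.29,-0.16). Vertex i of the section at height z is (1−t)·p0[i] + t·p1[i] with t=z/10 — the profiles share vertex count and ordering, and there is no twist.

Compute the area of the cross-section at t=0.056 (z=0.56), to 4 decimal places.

Cross-section at t=0.056: each vertex is (1-t)·p0[i] + t·p1[i].
  v1: (1-0.056)·(2.37,0.43) + 0.056·(7.36,2.67) = (2.6494,0.5554)
  v2: (1-0.056)·(1.57,1.64) + 0.056·(4.92,4.82) = (1.7576,1.8181)
  v3: (1-0.056)·(0.43,2.58) + 0.056·(2.63,6.01) = (0.5532,2.7721)
  v4: (1-0.056)·(-2.24,1.5) + 0.056·(-0.82,3.5) = (-2.1605,1.6120)
  v5: (1-0.056)·(-2.5,-1.56) + 0.056·(-1.05,-0.18) = (-2.4188,-1.4827)
  v6: (1-0.056)·(-1.16,-2.94) + 0.056·(-0.67,-4.84) = (-1.1326,-3.0464)
  v7: (1-0.056)·(0.43,-3.38) + 0.056·(2.65,-4.15) = (0.5543,-3.4231)
  v8: (1-0.056)·(3.34,-1.39) + 0.056·(6.29,-0.16) = (3.5052,-1.3211)
Shoelace sum Σ(x_i·y_{i+1} − x_{i+1}·y_i):
  i=1: 2.6494·1.8181 − 1.7576·0.5554 = +3.8407 (running +3.8407)
  i=2: 1.7576·2.7721 − 0.5532·1.8181 = +3.8664 (running +7.7071)
  i=3: 0.5532·1.6120 − -2.1605·2.7721 = +6.8808 (running +14.5879)
  i=4: -2.1605·-1.4827 − -2.4188·1.6120 = +7.1025 (running +21.6904)
  i=5: -2.4188·-3.0464 − -1.1326·-1.4827 = +5.6894 (running +27.3797)
  i=6: -1.1326·-3.4231 − 0.5543·-3.0464 = +5.5656 (running +32.9453)
  i=7: 0.5543·-1.3211 − 3.5052·-3.4231 = +11.2664 (running +44.2117)
  i=8: 3.5052·0.5554 − 2.6494·-1.3211 = +5.4472 (running +49.6589)
Area = |Σ|/2 = |49.6589|/2 = 24.8294

Area at t=0.056: 24.8294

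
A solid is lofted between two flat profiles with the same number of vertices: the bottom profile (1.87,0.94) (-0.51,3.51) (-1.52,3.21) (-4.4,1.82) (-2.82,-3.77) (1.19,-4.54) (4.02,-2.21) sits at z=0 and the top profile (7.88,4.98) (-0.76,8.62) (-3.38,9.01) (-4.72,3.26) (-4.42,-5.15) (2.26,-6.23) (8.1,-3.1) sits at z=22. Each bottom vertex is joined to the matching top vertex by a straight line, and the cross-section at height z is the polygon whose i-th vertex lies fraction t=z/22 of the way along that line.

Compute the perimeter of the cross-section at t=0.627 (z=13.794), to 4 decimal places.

Cross-section at t=0.627: each vertex is (1-t)·p0[i] + t·p1[i].
  v1: (1-0.627)·(1.87,0.94) + 0.627·(7.88,4.98) = (5.6383,3.4731)
  v2: (1-0.627)·(-0.51,3.51) + 0.627·(-0.76,8.62) = (-0.6667,6.7140)
  v3: (1-0.627)·(-1.52,3.21) + 0.627·(-3.38,9.01) = (-2.6862,6.8466)
  v4: (1-0.627)·(-4.4,1.82) + 0.627·(-4.72,3.26) = (-4.6006,2.7229)
  v5: (1-0.627)·(-2.82,-3.77) + 0.627·(-4.42,-5.15) = (-3.8232,-4.6353)
  v6: (1-0.627)·(1.19,-4.54) + 0.627·(2.26,-6.23) = (1.8609,-5.5996)
  v7: (1-0.627)·(4.02,-2.21) + 0.627·(8.1,-3.1) = (6.5782,-2.7680)
Perimeter = Σ |v_{i+1} − v_i|:
  edge 1→2: √(-6.3050² + 3.2409²) = 7.0892 (running 7.0892)
  edge 2→3: √(-2.0195² + 0.1326²) = 2.0238 (running 9.1130)
  edge 3→4: √(-1.9144² + -4.1237²) = 4.5464 (running 13.6594)
  edge 4→5: √(0.7774² + -7.3581²) = 7.3991 (running 21.0585)
  edge 5→6: √(5.6841² + -0.9644²) = 5.7653 (running 26.8239)
  edge 6→7: √(4.7173² + 2.8316²) = 5.5019 (running 32.3257)
  edge 7→1: √(-0.9399² + 6.2411²) = 6.3115 (running 38.6372)
Perimeter = 38.6372

Perimeter at t=0.627: 38.6372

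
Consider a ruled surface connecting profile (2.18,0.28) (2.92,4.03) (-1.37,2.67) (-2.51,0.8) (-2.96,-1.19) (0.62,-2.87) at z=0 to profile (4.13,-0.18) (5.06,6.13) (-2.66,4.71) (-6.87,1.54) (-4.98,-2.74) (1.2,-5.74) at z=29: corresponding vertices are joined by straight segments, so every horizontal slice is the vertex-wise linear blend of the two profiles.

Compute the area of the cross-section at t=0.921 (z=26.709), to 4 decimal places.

Cross-section at t=0.921: each vertex is (1-t)·p0[i] + t·p1[i].
  v1: (1-0.921)·(2.18,0.28) + 0.921·(4.13,-0.18) = (3.9760,-0.1437)
  v2: (1-0.921)·(2.92,4.03) + 0.921·(5.06,6.13) = (4.8909,5.9641)
  v3: (1-0.921)·(-1.37,2.67) + 0.921·(-2.66,4.71) = (-2.5581,4.5488)
  v4: (1-0.921)·(-2.51,0.8) + 0.921·(-6.87,1.54) = (-6.5256,1.4815)
  v5: (1-0.921)·(-2.96,-1.19) + 0.921·(-4.98,-2.74) = (-4.8204,-2.6176)
  v6: (1-0.921)·(0.62,-2.87) + 0.921·(1.2,-5.74) = (1.1542,-5.5133)
Shoelace sum Σ(x_i·y_{i+1} − x_{i+1}·y_i):
  i=1: 3.9760·5.9641 − 4.8909·-0.1437 = +24.4156 (running +24.4156)
  i=2: 4.8909·4.5488 − -2.5581·5.9641 = +37.5048 (running +61.9204)
  i=3: -2.5581·1.4815 − -6.5256·4.5488 = +25.8938 (running +87.8142)
  i=4: -6.5256·-2.6176 − -4.8204·1.4815 = +24.2226 (running +112.0368)
  i=5: -4.8204·-5.5133 − 1.1542·-2.6176 = +29.5974 (running +141.6342)
  i=6: 1.1542·-0.1437 − 3.9760·-5.5133 = +21.7547 (running +163.3889)
Area = |Σ|/2 = |163.3889|/2 = 81.6945

Area at t=0.921: 81.6945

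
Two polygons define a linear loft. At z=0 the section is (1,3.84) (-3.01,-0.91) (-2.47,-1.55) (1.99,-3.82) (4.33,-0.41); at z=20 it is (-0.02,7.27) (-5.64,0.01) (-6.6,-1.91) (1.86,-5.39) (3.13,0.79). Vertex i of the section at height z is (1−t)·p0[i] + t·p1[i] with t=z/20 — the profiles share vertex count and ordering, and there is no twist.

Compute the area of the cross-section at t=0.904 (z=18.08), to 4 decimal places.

Area at t=0.904: 61.8782

Cross-section at t=0.904: each vertex is (1-t)·p0[i] + t·p1[i].
  v1: (1-0.904)·(1,3.84) + 0.904·(-0.02,7.27) = (0.0779,6.9407)
  v2: (1-0.904)·(-3.01,-0.91) + 0.904·(-5.64,0.01) = (-5.3875,-0.0783)
  v3: (1-0.904)·(-2.47,-1.55) + 0.904·(-6.6,-1.91) = (-6.2035,-1.8754)
  v4: (1-0.904)·(1.99,-3.82) + 0.904·(1.86,-5.39) = (1.8725,-5.2393)
  v5: (1-0.904)·(4.33,-0.41) + 0.904·(3.13,0.79) = (3.2452,0.6748)
Shoelace sum Σ(x_i·y_{i+1} − x_{i+1}·y_i):
  i=1: 0.0779·-0.0783 − -5.3875·6.9407 = +37.3872 (running +37.3872)
  i=2: -5.3875·-1.8754 − -6.2035·-0.0783 = +9.6181 (running +47.0053)
  i=3: -6.2035·-5.2393 − 1.8725·-1.8754 = +36.0137 (running +83.0190)
  i=4: 1.8725·0.6748 − 3.2452·-5.2393 = +18.2661 (running +101.2850)
  i=5: 3.2452·6.9407 − 0.0779·0.6748 = +22.4714 (running +123.7565)
Area = |Σ|/2 = |123.7565|/2 = 61.8782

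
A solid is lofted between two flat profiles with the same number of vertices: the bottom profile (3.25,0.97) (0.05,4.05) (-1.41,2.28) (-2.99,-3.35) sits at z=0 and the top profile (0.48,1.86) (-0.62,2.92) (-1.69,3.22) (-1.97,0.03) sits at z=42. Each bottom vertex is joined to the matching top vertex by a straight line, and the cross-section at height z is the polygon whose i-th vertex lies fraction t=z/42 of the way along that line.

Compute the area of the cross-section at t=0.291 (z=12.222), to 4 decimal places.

Cross-section at t=0.291: each vertex is (1-t)·p0[i] + t·p1[i].
  v1: (1-0.291)·(3.25,0.97) + 0.291·(0.48,1.86) = (2.4439,1.2290)
  v2: (1-0.291)·(0.05,4.05) + 0.291·(-0.62,2.92) = (-0.1450,3.7212)
  v3: (1-0.291)·(-1.41,2.28) + 0.291·(-1.69,3.22) = (-1.4915,2.5535)
  v4: (1-0.291)·(-2.99,-3.35) + 0.291·(-1.97,0.03) = (-2.6932,-2.3664)
Shoelace sum Σ(x_i·y_{i+1} − x_{i+1}·y_i):
  i=1: 2.4439·3.7212 − -0.1450·1.2290 = +9.2724 (running +9.2724)
  i=2: -0.1450·2.5535 − -1.4915·3.7212 = +5.1799 (running +14.4523)
  i=3: -1.4915·-2.3664 − -2.6932·2.5535 = +10.4066 (running +24.8589)
  i=4: -2.6932·1.2290 − 2.4439·-2.3664 = +2.4735 (running +27.3324)
Area = |Σ|/2 = |27.3324|/2 = 13.6662

Area at t=0.291: 13.6662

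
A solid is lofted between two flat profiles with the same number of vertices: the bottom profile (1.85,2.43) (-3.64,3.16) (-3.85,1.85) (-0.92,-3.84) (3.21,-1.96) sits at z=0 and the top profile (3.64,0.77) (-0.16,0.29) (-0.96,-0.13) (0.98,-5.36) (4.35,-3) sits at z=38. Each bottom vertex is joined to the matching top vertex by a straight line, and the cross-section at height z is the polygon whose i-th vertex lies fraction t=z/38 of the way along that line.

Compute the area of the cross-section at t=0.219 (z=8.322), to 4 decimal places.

Area at t=0.219: 28.7110

Cross-section at t=0.219: each vertex is (1-t)·p0[i] + t·p1[i].
  v1: (1-0.219)·(1.85,2.43) + 0.219·(3.64,0.77) = (2.2420,2.0665)
  v2: (1-0.219)·(-3.64,3.16) + 0.219·(-0.16,0.29) = (-2.8779,2.5315)
  v3: (1-0.219)·(-3.85,1.85) + 0.219·(-0.96,-0.13) = (-3.2171,1.4164)
  v4: (1-0.219)·(-0.92,-3.84) + 0.219·(0.98,-5.36) = (-0.5039,-4.1729)
  v5: (1-0.219)·(3.21,-1.96) + 0.219·(4.35,-3) = (3.4597,-2.1878)
Shoelace sum Σ(x_i·y_{i+1} − x_{i+1}·y_i):
  i=1: 2.2420·2.5315 − -2.8779·2.0665 = +11.6226 (running +11.6226)
  i=2: -2.8779·1.4164 − -3.2171·2.5315 = +4.0678 (running +15.6904)
  i=3: -3.2171·-4.1729 − -0.5039·1.4164 = +14.1382 (running +29.8286)
  i=4: -0.5039·-2.1878 − 3.4597·-4.1729 = +15.5392 (running +45.3678)
  i=5: 3.4597·2.0665 − 2.2420·-2.1878 = +12.0542 (running +57.4220)
Area = |Σ|/2 = |57.4220|/2 = 28.7110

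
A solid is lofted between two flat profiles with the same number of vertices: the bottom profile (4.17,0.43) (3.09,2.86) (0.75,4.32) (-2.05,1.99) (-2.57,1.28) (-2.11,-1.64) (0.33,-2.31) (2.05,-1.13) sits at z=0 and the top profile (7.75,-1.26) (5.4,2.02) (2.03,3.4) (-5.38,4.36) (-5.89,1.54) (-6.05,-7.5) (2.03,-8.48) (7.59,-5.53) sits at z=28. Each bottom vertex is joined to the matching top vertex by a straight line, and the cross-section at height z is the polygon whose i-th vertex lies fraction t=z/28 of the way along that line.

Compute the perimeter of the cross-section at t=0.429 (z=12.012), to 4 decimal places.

Perimeter at t=0.429: 30.2876

Cross-section at t=0.429: each vertex is (1-t)·p0[i] + t·p1[i].
  v1: (1-0.429)·(4.17,0.43) + 0.429·(7.75,-1.26) = (5.7058,-0.2950)
  v2: (1-0.429)·(3.09,2.86) + 0.429·(5.4,2.02) = (4.0810,2.4996)
  v3: (1-0.429)·(0.75,4.32) + 0.429·(2.03,3.4) = (1.2991,3.9253)
  v4: (1-0.429)·(-2.05,1.99) + 0.429·(-5.38,4.36) = (-3.4786,3.0067)
  v5: (1-0.429)·(-2.57,1.28) + 0.429·(-5.89,1.54) = (-3.9943,1.3915)
  v6: (1-0.429)·(-2.11,-1.64) + 0.429·(-6.05,-7.5) = (-3.8003,-4.1539)
  v7: (1-0.429)·(0.33,-2.31) + 0.429·(2.03,-8.48) = (1.0593,-4.9569)
  v8: (1-0.429)·(2.05,-1.13) + 0.429·(7.59,-5.53) = (4.4267,-3.0176)
Perimeter = Σ |v_{i+1} − v_i|:
  edge 1→2: √(-1.6248² + 2.7946²) = 3.2327 (running 3.2327)
  edge 2→3: √(-2.7819² + 1.4257²) = 3.1259 (running 6.3586)
  edge 3→4: √(-4.7777² + -0.9186²) = 4.8652 (running 11.2238)
  edge 4→5: √(-0.5157² + -1.6152²) = 1.6955 (running 12.9193)
  edge 5→6: √(0.1940² + -5.5455²) = 5.5489 (running 18.4682)
  edge 6→7: √(4.8596² + -0.8030²) = 4.9255 (running 23.3936)
  edge 7→8: √(3.3674² + 1.9393²) = 3.8859 (running 27.2795)
  edge 8→1: √(1.2792² + 2.7226²) = 3.0081 (running 30.2876)
Perimeter = 30.2876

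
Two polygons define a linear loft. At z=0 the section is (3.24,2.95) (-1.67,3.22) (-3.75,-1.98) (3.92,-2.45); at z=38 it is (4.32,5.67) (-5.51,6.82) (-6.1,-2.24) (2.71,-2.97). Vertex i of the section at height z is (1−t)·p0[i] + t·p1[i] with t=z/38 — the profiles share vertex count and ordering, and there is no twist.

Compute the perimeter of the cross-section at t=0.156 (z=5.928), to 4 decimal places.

Cross-section at t=0.156: each vertex is (1-t)·p0[i] + t·p1[i].
  v1: (1-0.156)·(3.24,2.95) + 0.156·(4.32,5.67) = (3.4085,3.3743)
  v2: (1-0.156)·(-1.67,3.22) + 0.156·(-5.51,6.82) = (-2.2690,3.7816)
  v3: (1-0.156)·(-3.75,-1.98) + 0.156·(-6.1,-2.24) = (-4.1166,-2.0206)
  v4: (1-0.156)·(3.92,-2.45) + 0.156·(2.71,-2.97) = (3.7312,-2.5311)
Perimeter = Σ |v_{i+1} − v_i|:
  edge 1→2: √(-5.6775² + 0.4073²) = 5.6921 (running 5.6921)
  edge 2→3: √(-1.8476² + -5.8022²) = 6.0892 (running 11.7813)
  edge 3→4: √(7.8478² + -0.5106²) = 7.8644 (running 19.6458)
  edge 4→1: √(-0.3228² + 5.9054²) = 5.9143 (running 25.5600)
Perimeter = 25.5600

Perimeter at t=0.156: 25.5600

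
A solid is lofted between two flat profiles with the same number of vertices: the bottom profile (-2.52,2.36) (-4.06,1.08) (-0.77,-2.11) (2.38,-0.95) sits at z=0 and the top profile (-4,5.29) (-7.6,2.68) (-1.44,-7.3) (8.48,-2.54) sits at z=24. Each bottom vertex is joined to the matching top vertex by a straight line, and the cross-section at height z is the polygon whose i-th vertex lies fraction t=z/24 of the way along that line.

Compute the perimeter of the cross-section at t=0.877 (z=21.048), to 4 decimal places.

Cross-section at t=0.877: each vertex is (1-t)·p0[i] + t·p1[i].
  v1: (1-0.877)·(-2.52,2.36) + 0.877·(-4,5.29) = (-3.8180,4.9296)
  v2: (1-0.877)·(-4.06,1.08) + 0.877·(-7.6,2.68) = (-7.1646,2.4832)
  v3: (1-0.877)·(-0.77,-2.11) + 0.877·(-1.44,-7.3) = (-1.3576,-6.6616)
  v4: (1-0.877)·(2.38,-0.95) + 0.877·(8.48,-2.54) = (7.7297,-2.3444)
Perimeter = Σ |v_{i+1} − v_i|:
  edge 1→2: √(-3.3466² + -2.4464²) = 4.1455 (running 4.1455)
  edge 2→3: √(5.8070² + -9.1448²) = 10.8328 (running 14.9782)
  edge 3→4: √(9.0873² + 4.3172²) = 10.0607 (running 25.0389)
  edge 4→1: √(-11.5477² + 7.2740²) = 13.6477 (running 38.6866)
Perimeter = 38.6866

Perimeter at t=0.877: 38.6866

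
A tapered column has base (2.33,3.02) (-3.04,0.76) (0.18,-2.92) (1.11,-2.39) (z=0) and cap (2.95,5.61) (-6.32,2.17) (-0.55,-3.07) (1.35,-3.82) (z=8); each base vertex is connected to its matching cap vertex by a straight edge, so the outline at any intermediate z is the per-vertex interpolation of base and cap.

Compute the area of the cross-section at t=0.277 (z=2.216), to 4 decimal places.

Cross-section at t=0.277: each vertex is (1-t)·p0[i] + t·p1[i].
  v1: (1-0.277)·(2.33,3.02) + 0.277·(2.95,5.61) = (2.5017,3.7374)
  v2: (1-0.277)·(-3.04,0.76) + 0.277·(-6.32,2.17) = (-3.9486,1.1506)
  v3: (1-0.277)·(0.18,-2.92) + 0.277·(-0.55,-3.07) = (-0.0222,-2.9615)
  v4: (1-0.277)·(1.11,-2.39) + 0.277·(1.35,-3.82) = (1.1765,-2.7861)
Shoelace sum Σ(x_i·y_{i+1} − x_{i+1}·y_i):
  i=1: 2.5017·1.1506 − -3.9486·3.7374 = +17.6359 (running +17.6359)
  i=2: -3.9486·-2.9615 − -0.0222·1.1506 = +11.7194 (running +29.3553)
  i=3: -0.0222·-2.7861 − 1.1765·-2.9615 = +3.5461 (running +32.9014)
  i=4: 1.1765·3.7374 − 2.5017·-2.7861 = +11.3671 (running +44.2685)
Area = |Σ|/2 = |44.2685|/2 = 22.1343

Area at t=0.277: 22.1343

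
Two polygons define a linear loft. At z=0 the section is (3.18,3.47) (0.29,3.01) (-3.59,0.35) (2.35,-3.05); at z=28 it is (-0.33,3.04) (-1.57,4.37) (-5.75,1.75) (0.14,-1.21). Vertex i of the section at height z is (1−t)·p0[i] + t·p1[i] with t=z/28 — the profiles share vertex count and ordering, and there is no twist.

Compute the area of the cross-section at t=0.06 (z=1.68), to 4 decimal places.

Cross-section at t=0.06: each vertex is (1-t)·p0[i] + t·p1[i].
  v1: (1-0.06)·(3.18,3.47) + 0.06·(-0.33,3.04) = (2.9694,3.4442)
  v2: (1-0.06)·(0.29,3.01) + 0.06·(-1.57,4.37) = (0.1784,3.0916)
  v3: (1-0.06)·(-3.59,0.35) + 0.06·(-5.75,1.75) = (-3.7196,0.4340)
  v4: (1-0.06)·(2.35,-3.05) + 0.06·(0.14,-1.21) = (2.2174,-2.9396)
Shoelace sum Σ(x_i·y_{i+1} − x_{i+1}·y_i):
  i=1: 2.9694·3.0916 − 0.1784·3.4442 = +8.5658 (running +8.5658)
  i=2: 0.1784·0.4340 − -3.7196·3.0916 = +11.5769 (running +20.1427)
  i=3: -3.7196·-2.9396 − 2.2174·0.4340 = +9.9718 (running +30.1145)
  i=4: 2.2174·3.4442 − 2.9694·-2.9396 = +16.3660 (running +46.4805)
Area = |Σ|/2 = |46.4805|/2 = 23.2402

Area at t=0.06: 23.2402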